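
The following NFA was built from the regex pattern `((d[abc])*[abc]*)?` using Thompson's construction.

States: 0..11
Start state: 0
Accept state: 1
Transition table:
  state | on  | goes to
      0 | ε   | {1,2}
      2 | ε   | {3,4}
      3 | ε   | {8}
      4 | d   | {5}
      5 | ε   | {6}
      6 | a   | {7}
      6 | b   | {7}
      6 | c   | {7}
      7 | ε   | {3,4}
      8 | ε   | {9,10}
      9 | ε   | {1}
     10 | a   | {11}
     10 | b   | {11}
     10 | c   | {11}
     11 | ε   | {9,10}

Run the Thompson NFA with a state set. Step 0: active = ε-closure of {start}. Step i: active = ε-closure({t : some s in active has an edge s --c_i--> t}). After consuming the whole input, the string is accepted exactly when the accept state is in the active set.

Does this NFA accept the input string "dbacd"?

initial (ε-close {0}): {0,1,2,3,4,8,9,10}
'd' @ 1: {5,6}
'b' @ 2: {1,3,4,7,8,9,10}  ✓accept
'a' @ 3: {1,9,10,11}  ✓accept
'c' @ 4: {1,9,10,11}  ✓accept
'd' @ 5: {}  — state set empty
end set {} — state 1 not in

Answer: REJECT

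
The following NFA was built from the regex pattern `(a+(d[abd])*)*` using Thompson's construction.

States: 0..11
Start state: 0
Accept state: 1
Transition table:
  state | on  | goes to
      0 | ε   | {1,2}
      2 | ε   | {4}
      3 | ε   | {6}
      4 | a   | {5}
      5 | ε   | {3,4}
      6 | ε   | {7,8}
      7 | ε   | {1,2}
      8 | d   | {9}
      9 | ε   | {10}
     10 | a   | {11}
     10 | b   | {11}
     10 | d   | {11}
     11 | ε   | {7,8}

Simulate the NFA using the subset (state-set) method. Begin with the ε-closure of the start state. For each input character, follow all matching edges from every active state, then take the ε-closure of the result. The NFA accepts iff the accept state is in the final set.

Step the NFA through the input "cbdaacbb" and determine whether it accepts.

Answer: REJECT

Trace:
initial (ε-close {0}): {0,1,2,4}
'c' @ 1: {}  — no active states
rest 'bdaacbb' ignored (set empty)
end set {} — state 1 not in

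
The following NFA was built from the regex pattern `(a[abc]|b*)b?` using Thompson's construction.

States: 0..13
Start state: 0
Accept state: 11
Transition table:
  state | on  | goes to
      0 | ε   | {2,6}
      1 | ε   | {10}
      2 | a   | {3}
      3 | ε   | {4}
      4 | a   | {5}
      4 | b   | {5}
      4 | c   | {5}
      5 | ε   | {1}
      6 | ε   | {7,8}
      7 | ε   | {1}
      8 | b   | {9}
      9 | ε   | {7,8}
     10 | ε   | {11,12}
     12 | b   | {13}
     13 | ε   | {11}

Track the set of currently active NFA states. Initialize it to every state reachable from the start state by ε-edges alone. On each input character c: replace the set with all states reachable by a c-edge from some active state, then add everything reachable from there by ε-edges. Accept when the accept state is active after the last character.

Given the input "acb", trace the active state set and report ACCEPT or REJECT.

Answer: ACCEPT

Trace:
start: ε-closure({0}) = {0,1,2,6,7,8,10,11,12}
'a' @ 1: {3,4}
'c' @ 2: {1,5,10,11,12}  ✓accept
'b' @ 3: {11,13}  ✓accept
after full input: {11,13}  (accept=11 in)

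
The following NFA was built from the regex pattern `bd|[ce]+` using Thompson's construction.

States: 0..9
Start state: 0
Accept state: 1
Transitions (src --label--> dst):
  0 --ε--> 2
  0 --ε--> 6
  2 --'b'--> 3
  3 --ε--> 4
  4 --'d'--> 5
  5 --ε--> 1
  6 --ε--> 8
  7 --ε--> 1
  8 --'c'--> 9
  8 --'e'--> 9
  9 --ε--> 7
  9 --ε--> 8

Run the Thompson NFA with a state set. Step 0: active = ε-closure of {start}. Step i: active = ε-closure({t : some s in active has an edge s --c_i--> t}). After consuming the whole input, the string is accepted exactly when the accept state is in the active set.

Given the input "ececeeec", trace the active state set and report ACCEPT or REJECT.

start: ε-closure({0}) = {0,2,6,8}
'e' @ 1: {1,7,8,9}  (accept∈set)
'c' @ 2: {1,7,8,9}  (accept∈set)
'e' @ 3: {1,7,8,9}  (accept∈set)
'c' @ 4: {1,7,8,9}  (accept∈set)
'e' @ 5: {1,7,8,9}  (accept∈set)
'e' @ 6: {1,7,8,9}  (accept∈set)
'e' @ 7: {1,7,8,9}  (accept∈set)
'c' @ 8: {1,7,8,9}  (accept∈set)
after full input: {1,7,8,9}  (accept=1 in)

Answer: ACCEPT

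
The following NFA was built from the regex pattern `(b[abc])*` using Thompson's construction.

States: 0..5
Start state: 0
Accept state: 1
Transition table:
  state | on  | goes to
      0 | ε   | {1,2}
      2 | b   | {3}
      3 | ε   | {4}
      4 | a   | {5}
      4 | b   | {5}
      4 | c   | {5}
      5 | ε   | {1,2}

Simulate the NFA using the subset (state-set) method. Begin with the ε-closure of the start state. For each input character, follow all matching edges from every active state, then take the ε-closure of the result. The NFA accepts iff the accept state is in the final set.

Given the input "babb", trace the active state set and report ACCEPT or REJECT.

initial (ε-close {0}): {0,1,2}
'b' @ 1: {3,4}
'a' @ 2: {1,2,5}  (accept∈set)
'b' @ 3: {3,4}
'b' @ 4: {1,2,5}  (accept∈set)
after full input: {1,2,5}  (accept=1 in)

Answer: ACCEPT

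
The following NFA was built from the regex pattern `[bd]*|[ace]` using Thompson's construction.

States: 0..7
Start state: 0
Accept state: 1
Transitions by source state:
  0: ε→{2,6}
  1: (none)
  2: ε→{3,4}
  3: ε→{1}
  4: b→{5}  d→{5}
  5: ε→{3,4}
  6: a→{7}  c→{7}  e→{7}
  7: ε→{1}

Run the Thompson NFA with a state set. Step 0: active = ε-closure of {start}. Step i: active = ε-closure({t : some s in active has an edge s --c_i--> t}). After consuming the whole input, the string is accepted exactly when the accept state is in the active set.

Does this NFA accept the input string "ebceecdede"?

initial (ε-close {0}): {0,1,2,3,4,6}
'e' @ 1: {1,7}  [accepting]
'b' @ 2: {}  — state set empty
rest 'ceecdede' ignored (set empty)
final: {}; accept 1 not in set

Answer: REJECT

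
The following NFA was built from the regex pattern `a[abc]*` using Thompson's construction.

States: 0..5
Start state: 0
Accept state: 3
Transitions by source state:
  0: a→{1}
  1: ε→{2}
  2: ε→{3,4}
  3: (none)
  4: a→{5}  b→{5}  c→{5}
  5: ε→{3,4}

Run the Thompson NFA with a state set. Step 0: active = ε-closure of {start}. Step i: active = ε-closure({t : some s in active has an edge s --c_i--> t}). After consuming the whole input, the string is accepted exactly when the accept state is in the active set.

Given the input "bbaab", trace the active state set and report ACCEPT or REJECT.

initial (ε-close {0}): {0}
'b' @ 1: {}  — dead — no transitions
rest 'baab' ignored (set empty)
final: {}; accept 3 not in set

Answer: REJECT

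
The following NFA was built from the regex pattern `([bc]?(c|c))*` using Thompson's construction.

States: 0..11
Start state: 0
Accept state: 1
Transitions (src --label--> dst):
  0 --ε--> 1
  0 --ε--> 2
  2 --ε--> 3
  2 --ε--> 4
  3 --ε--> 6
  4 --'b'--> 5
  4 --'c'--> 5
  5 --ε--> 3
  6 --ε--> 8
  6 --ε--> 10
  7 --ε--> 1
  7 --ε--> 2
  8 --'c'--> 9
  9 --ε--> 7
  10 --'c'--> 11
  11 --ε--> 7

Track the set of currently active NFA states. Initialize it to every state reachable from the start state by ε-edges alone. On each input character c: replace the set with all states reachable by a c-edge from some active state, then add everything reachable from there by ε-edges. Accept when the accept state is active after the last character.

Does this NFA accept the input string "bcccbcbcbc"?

initial (ε-close {0}): {0,1,2,3,4,6,8,10}
'b' @ 1: {3,5,6,8,10}
'c' @ 2: {1,2,3,4,6,7,8,9,10,11}  [accepting]
'c' @ 3: {1,2,3,4,5,6,7,8,9,10,11}  [accepting]
'c' @ 4: {1,2,3,4,5,6,7,8,9,10,11}  [accepting]
'b' @ 5: {3,5,6,8,10}
'c' @ 6: {1,2,3,4,6,7,8,9,10,11}  [accepting]
'b' @ 7: {3,5,6,8,10}
'c' @ 8: {1,2,3,4,6,7,8,9,10,11}  [accepting]
'b' @ 9: {3,5,6,8,10}
'c' @ 10: {1,2,3,4,6,7,8,9,10,11}  [accepting]
after full input: {1,2,3,4,6,7,8,9,10,11}  (accept=1 in)

Answer: ACCEPT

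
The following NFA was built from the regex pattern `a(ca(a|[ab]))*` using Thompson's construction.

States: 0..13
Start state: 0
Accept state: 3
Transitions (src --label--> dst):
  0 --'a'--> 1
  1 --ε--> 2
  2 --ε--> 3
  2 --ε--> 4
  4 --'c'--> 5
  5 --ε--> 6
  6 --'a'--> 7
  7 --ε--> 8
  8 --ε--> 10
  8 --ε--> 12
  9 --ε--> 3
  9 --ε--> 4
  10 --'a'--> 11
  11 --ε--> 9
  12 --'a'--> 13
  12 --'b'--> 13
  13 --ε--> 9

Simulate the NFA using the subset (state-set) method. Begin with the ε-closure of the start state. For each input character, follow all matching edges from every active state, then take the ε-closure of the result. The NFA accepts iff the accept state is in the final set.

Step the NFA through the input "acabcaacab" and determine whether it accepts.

Answer: ACCEPT

Trace:
S₀ = ε-closure({0}) = {0}
'a' @ 1: {1,2,3,4}  ✓accept
'c' @ 2: {5,6}
'a' @ 3: {7,8,10,12}
'b' @ 4: {3,4,9,13}  ✓accept
'c' @ 5: {5,6}
'a' @ 6: {7,8,10,12}
'a' @ 7: {3,4,9,11,13}  ✓accept
'c' @ 8: {5,6}
'a' @ 9: {7,8,10,12}
'b' @ 10: {3,4,9,13}  ✓accept
final: {3,4,9,13}; accept 3 in set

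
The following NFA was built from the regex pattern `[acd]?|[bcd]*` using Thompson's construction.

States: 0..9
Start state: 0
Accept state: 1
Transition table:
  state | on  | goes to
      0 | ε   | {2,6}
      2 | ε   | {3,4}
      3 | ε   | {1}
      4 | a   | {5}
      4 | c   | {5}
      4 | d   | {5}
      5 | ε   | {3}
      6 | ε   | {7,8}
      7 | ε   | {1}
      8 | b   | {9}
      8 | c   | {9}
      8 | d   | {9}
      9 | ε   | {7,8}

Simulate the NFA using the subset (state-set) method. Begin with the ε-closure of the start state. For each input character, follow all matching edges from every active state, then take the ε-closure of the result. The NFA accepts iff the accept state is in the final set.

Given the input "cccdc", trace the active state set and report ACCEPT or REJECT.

start: ε-closure({0}) = {0,1,2,3,4,6,7,8}
'c' @ 1: {1,3,5,7,8,9}  (accept∈set)
'c' @ 2: {1,7,8,9}  (accept∈set)
'c' @ 3: {1,7,8,9}  (accept∈set)
'd' @ 4: {1,7,8,9}  (accept∈set)
'c' @ 5: {1,7,8,9}  (accept∈set)
final: {1,7,8,9}; accept 1 in set

Answer: ACCEPT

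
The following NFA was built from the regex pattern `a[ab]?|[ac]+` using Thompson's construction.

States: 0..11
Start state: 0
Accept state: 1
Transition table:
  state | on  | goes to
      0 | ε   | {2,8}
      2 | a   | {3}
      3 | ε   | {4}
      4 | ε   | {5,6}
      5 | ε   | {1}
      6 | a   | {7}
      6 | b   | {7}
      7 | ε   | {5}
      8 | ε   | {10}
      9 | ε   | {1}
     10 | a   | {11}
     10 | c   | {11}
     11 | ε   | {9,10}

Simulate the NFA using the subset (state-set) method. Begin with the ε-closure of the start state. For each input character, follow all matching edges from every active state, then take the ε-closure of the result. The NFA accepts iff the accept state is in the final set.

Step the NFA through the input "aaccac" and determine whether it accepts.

start: ε-closure({0}) = {0,2,8,10}
'a' @ 1: {1,3,4,5,6,9,10,11}  ✓accept
'a' @ 2: {1,5,7,9,10,11}  ✓accept
'c' @ 3: {1,9,10,11}  ✓accept
'c' @ 4: {1,9,10,11}  ✓accept
'a' @ 5: {1,9,10,11}  ✓accept
'c' @ 6: {1,9,10,11}  ✓accept
after full input: {1,9,10,11}  (accept=1 in)

Answer: ACCEPT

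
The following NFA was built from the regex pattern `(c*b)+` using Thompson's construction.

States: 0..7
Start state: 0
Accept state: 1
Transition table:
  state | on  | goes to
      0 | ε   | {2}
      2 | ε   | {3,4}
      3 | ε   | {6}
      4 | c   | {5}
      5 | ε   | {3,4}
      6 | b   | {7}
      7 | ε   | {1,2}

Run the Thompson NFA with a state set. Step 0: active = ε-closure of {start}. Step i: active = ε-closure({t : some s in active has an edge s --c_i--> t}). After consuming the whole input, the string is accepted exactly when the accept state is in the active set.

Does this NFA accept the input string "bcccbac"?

start: ε-closure({0}) = {0,2,3,4,6}
'b' @ 1: {1,2,3,4,6,7}  (accept∈set)
'c' @ 2: {3,4,5,6}
'c' @ 3: {3,4,5,6}
'c' @ 4: {3,4,5,6}
'b' @ 5: {1,2,3,4,6,7}  (accept∈set)
'a' @ 6: {}  — state set empty
rest 'c' ignored (set empty)
final: {}; accept 1 not in set

Answer: REJECT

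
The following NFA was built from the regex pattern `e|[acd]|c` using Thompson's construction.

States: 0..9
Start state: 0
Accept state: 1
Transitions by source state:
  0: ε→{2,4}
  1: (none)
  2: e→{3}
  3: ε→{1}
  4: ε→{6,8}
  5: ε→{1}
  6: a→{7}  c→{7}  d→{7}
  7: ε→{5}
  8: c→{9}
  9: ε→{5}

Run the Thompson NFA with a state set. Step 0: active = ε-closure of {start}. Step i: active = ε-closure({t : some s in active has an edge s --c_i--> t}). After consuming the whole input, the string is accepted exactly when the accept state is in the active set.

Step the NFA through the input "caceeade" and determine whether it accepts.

S₀ = ε-closure({0}) = {0,2,4,6,8}
'c' @ 1: {1,5,7,9}  ✓accept
'a' @ 2: {}  — state set empty
rest 'ceeade' ignored (set empty)
final: {}; accept 1 not in set

Answer: REJECT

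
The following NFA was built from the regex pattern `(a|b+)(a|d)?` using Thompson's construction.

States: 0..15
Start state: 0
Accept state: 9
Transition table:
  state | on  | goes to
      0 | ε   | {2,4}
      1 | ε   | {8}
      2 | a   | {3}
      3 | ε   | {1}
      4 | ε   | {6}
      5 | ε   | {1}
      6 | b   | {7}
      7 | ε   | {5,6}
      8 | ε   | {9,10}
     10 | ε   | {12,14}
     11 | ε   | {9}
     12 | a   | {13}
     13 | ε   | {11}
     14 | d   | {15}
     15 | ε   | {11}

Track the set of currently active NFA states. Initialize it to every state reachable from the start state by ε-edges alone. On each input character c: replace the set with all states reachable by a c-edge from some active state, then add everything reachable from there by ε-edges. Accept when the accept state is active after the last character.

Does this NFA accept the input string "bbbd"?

start: ε-closure({0}) = {0,2,4,6}
'b' @ 1: {1,5,6,7,8,9,10,12,14}  ✓accept
'b' @ 2: {1,5,6,7,8,9,10,12,14}  ✓accept
'b' @ 3: {1,5,6,7,8,9,10,12,14}  ✓accept
'd' @ 4: {9,11,15}  ✓accept
final: {9,11,15}; accept 9 in set

Answer: ACCEPT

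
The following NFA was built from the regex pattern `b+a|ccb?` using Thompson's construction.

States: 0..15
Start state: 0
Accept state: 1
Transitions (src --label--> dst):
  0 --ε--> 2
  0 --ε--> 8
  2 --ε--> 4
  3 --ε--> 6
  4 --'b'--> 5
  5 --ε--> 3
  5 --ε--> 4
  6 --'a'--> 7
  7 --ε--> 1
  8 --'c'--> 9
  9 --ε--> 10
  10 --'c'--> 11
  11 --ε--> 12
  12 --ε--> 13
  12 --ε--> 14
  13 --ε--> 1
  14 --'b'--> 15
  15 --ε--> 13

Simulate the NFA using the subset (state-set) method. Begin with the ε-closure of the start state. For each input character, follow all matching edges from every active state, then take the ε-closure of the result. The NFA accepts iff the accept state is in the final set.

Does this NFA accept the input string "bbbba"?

S₀ = ε-closure({0}) = {0,2,4,8}
'b' @ 1: {3,4,5,6}
'b' @ 2: {3,4,5,6}
'b' @ 3: {3,4,5,6}
'b' @ 4: {3,4,5,6}
'a' @ 5: {1,7}  ✓accept
after full input: {1,7}  (accept=1 in)

Answer: ACCEPT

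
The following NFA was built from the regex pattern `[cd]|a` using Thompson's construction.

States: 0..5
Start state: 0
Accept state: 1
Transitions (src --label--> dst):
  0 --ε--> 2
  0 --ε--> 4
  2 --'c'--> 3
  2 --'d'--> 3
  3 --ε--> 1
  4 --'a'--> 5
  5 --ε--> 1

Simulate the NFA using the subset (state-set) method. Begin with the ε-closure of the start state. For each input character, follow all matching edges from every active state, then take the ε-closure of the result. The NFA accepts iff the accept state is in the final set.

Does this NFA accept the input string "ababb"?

initial (ε-close {0}): {0,2,4}
'a' @ 1: {1,5}  ✓accept
'b' @ 2: {}  — dead — no transitions
rest 'abb' ignored (set empty)
after full input: {}  (accept=1 not in)

Answer: REJECT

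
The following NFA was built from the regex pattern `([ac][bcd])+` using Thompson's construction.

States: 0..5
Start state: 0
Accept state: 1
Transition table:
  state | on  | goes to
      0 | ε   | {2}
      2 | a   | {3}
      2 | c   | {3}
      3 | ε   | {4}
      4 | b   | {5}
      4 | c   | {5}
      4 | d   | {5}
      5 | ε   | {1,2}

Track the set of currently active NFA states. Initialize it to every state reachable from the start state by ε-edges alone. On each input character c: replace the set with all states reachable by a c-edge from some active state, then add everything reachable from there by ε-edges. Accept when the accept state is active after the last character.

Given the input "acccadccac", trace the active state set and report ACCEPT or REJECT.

start: ε-closure({0}) = {0,2}
'a' @ 1: {3,4}
'c' @ 2: {1,2,5}  (accept∈set)
'c' @ 3: {3,4}
'c' @ 4: {1,2,5}  (accept∈set)
'a' @ 5: {3,4}
'd' @ 6: {1,2,5}  (accept∈set)
'c' @ 7: {3,4}
'c' @ 8: {1,2,5}  (accept∈set)
'a' @ 9: {3,4}
'c' @ 10: {1,2,5}  (accept∈set)
final: {1,2,5}; accept 1 in set

Answer: ACCEPT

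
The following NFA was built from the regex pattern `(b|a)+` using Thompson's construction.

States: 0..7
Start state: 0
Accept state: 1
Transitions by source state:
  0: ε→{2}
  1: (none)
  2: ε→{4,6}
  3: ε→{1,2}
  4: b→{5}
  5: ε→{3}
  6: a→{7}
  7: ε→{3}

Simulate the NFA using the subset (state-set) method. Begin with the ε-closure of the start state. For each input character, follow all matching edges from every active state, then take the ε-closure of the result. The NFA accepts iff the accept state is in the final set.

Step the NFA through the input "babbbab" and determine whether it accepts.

Answer: ACCEPT

Trace:
start: ε-closure({0}) = {0,2,4,6}
'b' @ 1: {1,2,3,4,5,6}  (accept∈set)
'a' @ 2: {1,2,3,4,6,7}  (accept∈set)
'b' @ 3: {1,2,3,4,5,6}  (accept∈set)
'b' @ 4: {1,2,3,4,5,6}  (accept∈set)
'b' @ 5: {1,2,3,4,5,6}  (accept∈set)
'a' @ 6: {1,2,3,4,6,7}  (accept∈set)
'b' @ 7: {1,2,3,4,5,6}  (accept∈set)
after full input: {1,2,3,4,5,6}  (accept=1 in)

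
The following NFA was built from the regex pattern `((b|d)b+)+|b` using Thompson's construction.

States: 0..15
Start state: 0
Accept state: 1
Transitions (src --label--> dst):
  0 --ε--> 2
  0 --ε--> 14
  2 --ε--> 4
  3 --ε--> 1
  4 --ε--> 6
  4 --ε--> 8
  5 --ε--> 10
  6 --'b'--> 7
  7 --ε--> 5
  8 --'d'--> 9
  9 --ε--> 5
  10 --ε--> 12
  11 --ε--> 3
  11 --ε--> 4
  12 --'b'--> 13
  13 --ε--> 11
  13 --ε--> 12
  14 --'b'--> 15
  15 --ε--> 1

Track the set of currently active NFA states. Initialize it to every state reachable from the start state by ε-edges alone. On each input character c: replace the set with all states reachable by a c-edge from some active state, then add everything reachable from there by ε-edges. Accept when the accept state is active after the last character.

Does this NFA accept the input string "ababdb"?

start: ε-closure({0}) = {0,2,4,6,8,14}
'a' @ 1: {}  — state set empty
rest 'babdb' ignored (set empty)
end set {} — state 1 not in

Answer: REJECT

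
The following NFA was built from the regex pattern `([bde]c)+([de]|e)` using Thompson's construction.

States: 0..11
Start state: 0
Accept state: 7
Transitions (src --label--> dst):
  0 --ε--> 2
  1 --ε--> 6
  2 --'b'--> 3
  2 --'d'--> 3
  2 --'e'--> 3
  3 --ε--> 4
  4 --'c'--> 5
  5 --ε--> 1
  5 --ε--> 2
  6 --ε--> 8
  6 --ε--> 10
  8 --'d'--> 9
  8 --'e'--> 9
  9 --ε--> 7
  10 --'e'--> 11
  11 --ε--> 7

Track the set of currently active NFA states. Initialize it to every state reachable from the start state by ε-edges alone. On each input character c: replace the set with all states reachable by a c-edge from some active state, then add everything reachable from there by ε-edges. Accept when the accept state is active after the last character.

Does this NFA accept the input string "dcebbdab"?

S₀ = ε-closure({0}) = {0,2}
'd' @ 1: {3,4}
'c' @ 2: {1,2,5,6,8,10}
'e' @ 3: {3,4,7,9,11}  (accept∈set)
'b' @ 4: {}  — no active states
rest 'bdab' ignored (set empty)
final: {}; accept 7 not in set

Answer: REJECT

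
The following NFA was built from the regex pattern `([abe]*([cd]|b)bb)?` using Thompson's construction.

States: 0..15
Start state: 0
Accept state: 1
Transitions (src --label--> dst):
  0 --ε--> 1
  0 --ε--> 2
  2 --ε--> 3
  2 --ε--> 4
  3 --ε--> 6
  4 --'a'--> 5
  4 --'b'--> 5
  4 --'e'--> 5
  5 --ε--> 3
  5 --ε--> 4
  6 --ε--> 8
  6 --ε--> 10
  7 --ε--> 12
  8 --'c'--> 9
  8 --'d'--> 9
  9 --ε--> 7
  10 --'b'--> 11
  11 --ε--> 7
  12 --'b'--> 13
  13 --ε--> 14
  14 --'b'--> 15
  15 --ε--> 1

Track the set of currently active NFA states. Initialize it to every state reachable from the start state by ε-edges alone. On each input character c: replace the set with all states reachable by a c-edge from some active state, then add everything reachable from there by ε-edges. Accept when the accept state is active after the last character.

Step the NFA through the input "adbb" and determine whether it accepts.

initial (ε-close {0}): {0,1,2,3,4,6,8,10}
'a' @ 1: {3,4,5,6,8,10}
'd' @ 2: {7,9,12}
'b' @ 3: {13,14}
'b' @ 4: {1,15}  ✓accept
final: {1,15}; accept 1 in set

Answer: ACCEPT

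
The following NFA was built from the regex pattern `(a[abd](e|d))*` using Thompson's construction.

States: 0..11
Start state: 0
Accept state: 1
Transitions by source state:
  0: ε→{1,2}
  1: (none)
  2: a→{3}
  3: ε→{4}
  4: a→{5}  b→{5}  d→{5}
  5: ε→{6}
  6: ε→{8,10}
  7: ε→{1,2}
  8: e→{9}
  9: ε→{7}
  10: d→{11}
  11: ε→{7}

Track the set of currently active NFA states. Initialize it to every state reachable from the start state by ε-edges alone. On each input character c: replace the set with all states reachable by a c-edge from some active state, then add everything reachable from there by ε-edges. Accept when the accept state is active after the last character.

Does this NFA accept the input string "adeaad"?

start: ε-closure({0}) = {0,1,2}
'a' @ 1: {3,4}
'd' @ 2: {5,6,8,10}
'e' @ 3: {1,2,7,9}  (accept∈set)
'a' @ 4: {3,4}
'a' @ 5: {5,6,8,10}
'd' @ 6: {1,2,7,11}  (accept∈set)
after full input: {1,2,7,11}  (accept=1 in)

Answer: ACCEPT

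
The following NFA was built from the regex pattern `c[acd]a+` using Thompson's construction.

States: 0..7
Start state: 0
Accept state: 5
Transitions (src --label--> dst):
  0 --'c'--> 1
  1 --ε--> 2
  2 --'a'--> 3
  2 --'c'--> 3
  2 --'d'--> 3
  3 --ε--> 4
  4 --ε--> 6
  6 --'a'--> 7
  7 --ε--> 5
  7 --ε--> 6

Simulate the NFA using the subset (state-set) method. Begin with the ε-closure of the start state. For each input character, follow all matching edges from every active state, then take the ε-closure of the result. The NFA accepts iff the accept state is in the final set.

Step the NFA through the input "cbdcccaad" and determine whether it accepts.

Answer: REJECT

Trace:
initial (ε-close {0}): {0}
'c' @ 1: {1,2}
'b' @ 2: {}  — no active states
rest 'dcccaad' ignored (set empty)
final: {}; accept 5 not in set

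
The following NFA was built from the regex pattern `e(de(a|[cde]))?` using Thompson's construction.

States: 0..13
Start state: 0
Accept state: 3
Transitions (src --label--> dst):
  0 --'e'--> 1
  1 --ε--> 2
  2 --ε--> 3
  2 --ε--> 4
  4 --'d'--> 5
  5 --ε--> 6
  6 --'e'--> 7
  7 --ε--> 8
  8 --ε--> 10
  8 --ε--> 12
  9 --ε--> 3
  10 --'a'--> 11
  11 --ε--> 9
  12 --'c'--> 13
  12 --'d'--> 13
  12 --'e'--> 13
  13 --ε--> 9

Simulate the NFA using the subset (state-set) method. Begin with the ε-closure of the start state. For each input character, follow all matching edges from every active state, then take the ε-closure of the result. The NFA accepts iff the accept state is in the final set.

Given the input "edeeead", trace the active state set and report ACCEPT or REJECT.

Answer: REJECT

Steps:
initial (ε-close {0}): {0}
'e' @ 1: {1,2,3,4}  (accept∈set)
'd' @ 2: {5,6}
'e' @ 3: {7,8,10,12}
'e' @ 4: {3,9,13}  (accept∈set)
'e' @ 5: {}  — state set empty
rest 'ad' ignored (set empty)
after full input: {}  (accept=3 not in)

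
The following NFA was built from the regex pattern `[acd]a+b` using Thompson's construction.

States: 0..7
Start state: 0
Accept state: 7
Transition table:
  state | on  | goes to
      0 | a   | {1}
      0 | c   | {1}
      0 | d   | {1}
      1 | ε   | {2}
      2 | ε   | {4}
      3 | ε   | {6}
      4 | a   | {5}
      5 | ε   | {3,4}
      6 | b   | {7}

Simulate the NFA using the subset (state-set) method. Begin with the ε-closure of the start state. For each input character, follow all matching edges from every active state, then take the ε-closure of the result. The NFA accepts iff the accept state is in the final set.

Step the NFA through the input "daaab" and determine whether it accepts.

S₀ = ε-closure({0}) = {0}
'd' @ 1: {1,2,4}
'a' @ 2: {3,4,5,6}
'a' @ 3: {3,4,5,6}
'a' @ 4: {3,4,5,6}
'b' @ 5: {7}  [accepting]
final: {7}; accept 7 in set

Answer: ACCEPT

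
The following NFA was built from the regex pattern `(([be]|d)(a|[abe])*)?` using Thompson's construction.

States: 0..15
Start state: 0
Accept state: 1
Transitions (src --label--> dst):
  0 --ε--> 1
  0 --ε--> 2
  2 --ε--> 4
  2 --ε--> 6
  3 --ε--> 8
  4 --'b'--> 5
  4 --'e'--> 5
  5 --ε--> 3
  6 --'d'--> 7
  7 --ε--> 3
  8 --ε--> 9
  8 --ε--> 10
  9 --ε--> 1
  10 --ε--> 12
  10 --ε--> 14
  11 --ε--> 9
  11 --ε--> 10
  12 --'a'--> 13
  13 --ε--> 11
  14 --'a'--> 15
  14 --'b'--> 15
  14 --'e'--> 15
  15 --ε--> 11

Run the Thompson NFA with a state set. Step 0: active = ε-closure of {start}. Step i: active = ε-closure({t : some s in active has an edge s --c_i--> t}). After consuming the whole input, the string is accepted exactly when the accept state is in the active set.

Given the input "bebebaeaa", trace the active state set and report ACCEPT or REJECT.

S₀ = ε-closure({0}) = {0,1,2,4,6}
'b' @ 1: {1,3,5,8,9,10,12,14}  [accepting]
'e' @ 2: {1,9,10,11,12,14,15}  [accepting]
'b' @ 3: {1,9,10,11,12,14,15}  [accepting]
'e' @ 4: {1,9,10,11,12,14,15}  [accepting]
'b' @ 5: {1,9,10,11,12,14,15}  [accepting]
'a' @ 6: {1,9,10,11,12,13,14,15}  [accepting]
'e' @ 7: {1,9,10,11,12,14,15}  [accepting]
'a' @ 8: {1,9,10,11,12,13,14,15}  [accepting]
'a' @ 9: {1,9,10,11,12,13,14,15}  [accepting]
end set {1,9,10,11,12,13,14,15} — state 1 in

Answer: ACCEPT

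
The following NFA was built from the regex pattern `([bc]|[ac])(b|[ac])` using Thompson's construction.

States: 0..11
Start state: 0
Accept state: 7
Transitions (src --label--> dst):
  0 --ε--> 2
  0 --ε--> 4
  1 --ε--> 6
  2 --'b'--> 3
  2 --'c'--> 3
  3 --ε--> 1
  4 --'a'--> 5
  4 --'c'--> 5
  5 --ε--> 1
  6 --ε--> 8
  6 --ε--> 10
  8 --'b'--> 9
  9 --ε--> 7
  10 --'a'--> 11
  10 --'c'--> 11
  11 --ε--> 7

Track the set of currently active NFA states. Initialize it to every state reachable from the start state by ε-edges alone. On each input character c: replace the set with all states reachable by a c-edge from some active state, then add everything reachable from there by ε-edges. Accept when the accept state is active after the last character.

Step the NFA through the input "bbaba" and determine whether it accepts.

start: ε-closure({0}) = {0,2,4}
'b' @ 1: {1,3,6,8,10}
'b' @ 2: {7,9}  [accepting]
'a' @ 3: {}  — state set empty
rest 'ba' ignored (set empty)
final: {}; accept 7 not in set

Answer: REJECT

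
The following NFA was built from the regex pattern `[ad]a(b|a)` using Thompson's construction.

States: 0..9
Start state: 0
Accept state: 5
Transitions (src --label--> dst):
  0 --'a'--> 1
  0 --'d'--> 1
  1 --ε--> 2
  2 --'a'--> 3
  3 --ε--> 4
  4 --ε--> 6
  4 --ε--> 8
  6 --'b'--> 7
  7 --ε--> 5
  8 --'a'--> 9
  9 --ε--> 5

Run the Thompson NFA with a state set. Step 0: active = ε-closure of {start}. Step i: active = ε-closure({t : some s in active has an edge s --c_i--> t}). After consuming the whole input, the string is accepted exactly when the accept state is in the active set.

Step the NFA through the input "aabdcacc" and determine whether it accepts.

start: ε-closure({0}) = {0}
'a' @ 1: {1,2}
'a' @ 2: {3,4,6,8}
'b' @ 3: {5,7}  [accepting]
'd' @ 4: {}  — dead — no transitions
rest 'cacc' ignored (set empty)
after full input: {}  (accept=5 not in)

Answer: REJECT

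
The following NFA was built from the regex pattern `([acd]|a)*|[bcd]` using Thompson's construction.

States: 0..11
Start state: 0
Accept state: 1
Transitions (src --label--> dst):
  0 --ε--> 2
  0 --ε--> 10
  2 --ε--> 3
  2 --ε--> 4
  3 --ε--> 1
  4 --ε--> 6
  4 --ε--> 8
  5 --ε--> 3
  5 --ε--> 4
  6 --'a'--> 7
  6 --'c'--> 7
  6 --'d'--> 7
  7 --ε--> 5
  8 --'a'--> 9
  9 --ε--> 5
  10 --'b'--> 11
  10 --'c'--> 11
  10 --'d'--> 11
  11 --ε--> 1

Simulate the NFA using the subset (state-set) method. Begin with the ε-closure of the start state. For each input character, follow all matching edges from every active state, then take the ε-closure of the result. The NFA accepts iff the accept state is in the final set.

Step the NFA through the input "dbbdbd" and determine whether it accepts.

S₀ = ε-closure({0}) = {0,1,2,3,4,6,8,10}
'd' @ 1: {1,3,4,5,6,7,8,11}  ✓accept
'b' @ 2: {}  — no active states
rest 'bdbd' ignored (set empty)
end set {} — state 1 not in

Answer: REJECT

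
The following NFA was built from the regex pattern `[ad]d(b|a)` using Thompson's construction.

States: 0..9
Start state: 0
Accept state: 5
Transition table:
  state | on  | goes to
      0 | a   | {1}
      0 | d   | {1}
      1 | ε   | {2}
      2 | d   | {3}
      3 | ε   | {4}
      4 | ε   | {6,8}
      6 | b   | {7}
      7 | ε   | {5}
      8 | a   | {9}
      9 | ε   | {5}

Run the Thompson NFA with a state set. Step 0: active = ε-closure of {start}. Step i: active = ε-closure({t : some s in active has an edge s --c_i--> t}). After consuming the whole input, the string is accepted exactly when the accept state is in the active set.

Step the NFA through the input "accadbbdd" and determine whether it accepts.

Answer: REJECT

Trace:
start: ε-closure({0}) = {0}
'a' @ 1: {1,2}
'c' @ 2: {}  — no active states
rest 'cadbbdd' ignored (set empty)
end set {} — state 5 not in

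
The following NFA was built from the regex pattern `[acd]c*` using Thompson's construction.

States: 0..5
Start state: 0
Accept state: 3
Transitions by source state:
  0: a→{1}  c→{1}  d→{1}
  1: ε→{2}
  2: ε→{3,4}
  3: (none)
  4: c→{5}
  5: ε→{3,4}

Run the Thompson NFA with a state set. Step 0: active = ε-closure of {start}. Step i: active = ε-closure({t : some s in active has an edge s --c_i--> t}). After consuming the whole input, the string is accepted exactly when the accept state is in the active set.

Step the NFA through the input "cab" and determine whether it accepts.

start: ε-closure({0}) = {0}
'c' @ 1: {1,2,3,4}  [accepting]
'a' @ 2: {}  — dead — no transitions
rest 'b' ignored (set empty)
after full input: {}  (accept=3 not in)

Answer: REJECT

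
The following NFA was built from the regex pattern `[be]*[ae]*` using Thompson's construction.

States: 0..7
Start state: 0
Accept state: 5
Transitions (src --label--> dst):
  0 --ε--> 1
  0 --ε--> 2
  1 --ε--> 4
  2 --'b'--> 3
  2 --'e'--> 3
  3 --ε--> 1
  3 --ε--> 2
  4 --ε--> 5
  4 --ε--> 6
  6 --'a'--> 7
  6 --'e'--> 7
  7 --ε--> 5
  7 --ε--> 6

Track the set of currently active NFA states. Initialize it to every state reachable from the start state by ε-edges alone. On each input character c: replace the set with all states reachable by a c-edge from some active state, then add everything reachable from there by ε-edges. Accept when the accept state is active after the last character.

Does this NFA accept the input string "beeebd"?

initial (ε-close {0}): {0,1,2,4,5,6}
'b' @ 1: {1,2,3,4,5,6}  (accept∈set)
'e' @ 2: {1,2,3,4,5,6,7}  (accept∈set)
'e' @ 3: {1,2,3,4,5,6,7}  (accept∈set)
'e' @ 4: {1,2,3,4,5,6,7}  (accept∈set)
'b' @ 5: {1,2,3,4,5,6}  (accept∈set)
'd' @ 6: {}  — state set empty
final: {}; accept 5 not in set

Answer: REJECT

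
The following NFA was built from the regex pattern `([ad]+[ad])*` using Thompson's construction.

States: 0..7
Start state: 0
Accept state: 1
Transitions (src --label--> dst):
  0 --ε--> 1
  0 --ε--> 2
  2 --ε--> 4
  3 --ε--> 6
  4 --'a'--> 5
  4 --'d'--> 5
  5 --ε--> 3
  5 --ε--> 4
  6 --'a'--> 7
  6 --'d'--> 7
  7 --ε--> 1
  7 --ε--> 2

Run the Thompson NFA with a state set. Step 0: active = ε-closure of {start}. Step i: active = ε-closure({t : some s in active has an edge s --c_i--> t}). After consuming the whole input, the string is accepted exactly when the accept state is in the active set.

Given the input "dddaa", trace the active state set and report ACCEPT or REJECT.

initial (ε-close {0}): {0,1,2,4}
'd' @ 1: {3,4,5,6}
'd' @ 2: {1,2,3,4,5,6,7}  ✓accept
'd' @ 3: {1,2,3,4,5,6,7}  ✓accept
'a' @ 4: {1,2,3,4,5,6,7}  ✓accept
'a' @ 5: {1,2,3,4,5,6,7}  ✓accept
end set {1,2,3,4,5,6,7} — state 1 in

Answer: ACCEPT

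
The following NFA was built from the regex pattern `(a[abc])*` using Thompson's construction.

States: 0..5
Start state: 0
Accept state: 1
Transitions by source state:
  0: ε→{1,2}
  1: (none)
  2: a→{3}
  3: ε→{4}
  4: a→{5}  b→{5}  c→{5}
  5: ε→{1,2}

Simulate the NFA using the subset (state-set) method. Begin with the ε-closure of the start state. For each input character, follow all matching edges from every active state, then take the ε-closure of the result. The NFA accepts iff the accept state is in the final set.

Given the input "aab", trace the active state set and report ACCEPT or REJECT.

Answer: REJECT

Trace:
S₀ = ε-closure({0}) = {0,1,2}
'a' @ 1: {3,4}
'a' @ 2: {1,2,5}  (accept∈set)
'b' @ 3: {}  — dead — no transitions
final: {}; accept 1 not in set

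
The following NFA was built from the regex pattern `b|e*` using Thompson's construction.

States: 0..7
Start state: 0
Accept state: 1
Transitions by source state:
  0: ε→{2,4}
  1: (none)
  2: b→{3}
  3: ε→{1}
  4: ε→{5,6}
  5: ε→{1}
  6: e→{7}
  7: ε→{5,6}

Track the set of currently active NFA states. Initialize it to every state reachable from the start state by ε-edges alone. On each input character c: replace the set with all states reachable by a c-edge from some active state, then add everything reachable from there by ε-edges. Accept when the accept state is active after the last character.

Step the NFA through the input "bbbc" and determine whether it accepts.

Answer: REJECT

Trace:
start: ε-closure({0}) = {0,1,2,4,5,6}
'b' @ 1: {1,3}  (accept∈set)
'b' @ 2: {}  — state set empty
rest 'bc' ignored (set empty)
final: {}; accept 1 not in set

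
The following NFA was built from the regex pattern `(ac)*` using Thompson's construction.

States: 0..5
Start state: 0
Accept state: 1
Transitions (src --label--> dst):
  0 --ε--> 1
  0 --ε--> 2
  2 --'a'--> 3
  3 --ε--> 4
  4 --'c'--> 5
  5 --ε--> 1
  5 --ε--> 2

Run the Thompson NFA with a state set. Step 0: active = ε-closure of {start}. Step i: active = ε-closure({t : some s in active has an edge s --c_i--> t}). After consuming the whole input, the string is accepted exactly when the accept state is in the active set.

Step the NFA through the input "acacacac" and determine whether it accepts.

Answer: ACCEPT

Steps:
start: ε-closure({0}) = {0,1,2}
'a' @ 1: {3,4}
'c' @ 2: {1,2,5}  ✓accept
'a' @ 3: {3,4}
'c' @ 4: {1,2,5}  ✓accept
'a' @ 5: {3,4}
'c' @ 6: {1,2,5}  ✓accept
'a' @ 7: {3,4}
'c' @ 8: {1,2,5}  ✓accept
final: {1,2,5}; accept 1 in set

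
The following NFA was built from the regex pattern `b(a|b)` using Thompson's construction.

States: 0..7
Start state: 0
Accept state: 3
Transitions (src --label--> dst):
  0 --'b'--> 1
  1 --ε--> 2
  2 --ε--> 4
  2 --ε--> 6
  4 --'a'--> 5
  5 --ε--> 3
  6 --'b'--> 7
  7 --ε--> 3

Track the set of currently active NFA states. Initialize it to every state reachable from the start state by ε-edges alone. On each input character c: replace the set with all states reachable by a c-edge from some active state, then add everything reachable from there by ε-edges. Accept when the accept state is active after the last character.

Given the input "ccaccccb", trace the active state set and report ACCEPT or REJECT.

Answer: REJECT

Steps:
initial (ε-close {0}): {0}
'c' @ 1: {}  — dead — no transitions
rest 'caccccb' ignored (set empty)
end set {} — state 3 not in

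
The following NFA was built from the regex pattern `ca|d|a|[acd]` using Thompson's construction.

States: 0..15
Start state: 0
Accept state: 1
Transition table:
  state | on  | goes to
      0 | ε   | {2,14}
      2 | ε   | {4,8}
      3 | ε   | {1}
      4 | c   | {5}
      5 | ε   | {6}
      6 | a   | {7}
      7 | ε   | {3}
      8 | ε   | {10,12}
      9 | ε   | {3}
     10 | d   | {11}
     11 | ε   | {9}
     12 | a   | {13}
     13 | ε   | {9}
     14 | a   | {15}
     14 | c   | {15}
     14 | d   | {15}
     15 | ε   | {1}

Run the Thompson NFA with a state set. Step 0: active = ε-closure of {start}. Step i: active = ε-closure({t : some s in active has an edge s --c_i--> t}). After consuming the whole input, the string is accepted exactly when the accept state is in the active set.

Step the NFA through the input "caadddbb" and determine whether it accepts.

start: ε-closure({0}) = {0,2,4,8,10,12,14}
'c' @ 1: {1,5,6,15}  (accept∈set)
'a' @ 2: {1,3,7}  (accept∈set)
'a' @ 3: {}  — dead — no transitions
rest 'dddbb' ignored (set empty)
end set {} — state 1 not in

Answer: REJECT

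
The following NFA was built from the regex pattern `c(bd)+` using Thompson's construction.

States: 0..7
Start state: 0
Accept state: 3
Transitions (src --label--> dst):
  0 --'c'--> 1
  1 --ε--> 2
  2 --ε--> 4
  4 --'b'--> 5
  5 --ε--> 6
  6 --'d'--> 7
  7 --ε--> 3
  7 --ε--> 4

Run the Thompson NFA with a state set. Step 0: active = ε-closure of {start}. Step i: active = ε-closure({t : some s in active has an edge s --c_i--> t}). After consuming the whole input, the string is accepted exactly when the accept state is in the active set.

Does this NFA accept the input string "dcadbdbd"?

initial (ε-close {0}): {0}
'd' @ 1: {}  — state set empty
rest 'cadbdbd' ignored (set empty)
end set {} — state 3 not in

Answer: REJECT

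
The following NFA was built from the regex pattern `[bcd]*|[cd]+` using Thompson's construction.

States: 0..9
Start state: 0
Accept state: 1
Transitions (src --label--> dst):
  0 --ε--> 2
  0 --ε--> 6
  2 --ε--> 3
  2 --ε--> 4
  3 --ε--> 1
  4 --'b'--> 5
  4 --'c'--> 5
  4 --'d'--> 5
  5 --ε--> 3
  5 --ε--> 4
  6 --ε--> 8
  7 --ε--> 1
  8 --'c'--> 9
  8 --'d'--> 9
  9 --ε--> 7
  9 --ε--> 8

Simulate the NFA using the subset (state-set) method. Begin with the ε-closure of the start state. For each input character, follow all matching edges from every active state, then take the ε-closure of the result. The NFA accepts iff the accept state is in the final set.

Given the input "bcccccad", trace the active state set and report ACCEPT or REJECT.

Answer: REJECT

Steps:
start: ε-closure({0}) = {0,1,2,3,4,6,8}
'b' @ 1: {1,3,4,5}  (accept∈set)
'c' @ 2: {1,3,4,5}  (accept∈set)
'c' @ 3: {1,3,4,5}  (accept∈set)
'c' @ 4: {1,3,4,5}  (accept∈set)
'c' @ 5: {1,3,4,5}  (accept∈set)
'c' @ 6: {1,3,4,5}  (accept∈set)
'a' @ 7: {}  — state set empty
rest 'd' ignored (set empty)
final: {}; accept 1 not in set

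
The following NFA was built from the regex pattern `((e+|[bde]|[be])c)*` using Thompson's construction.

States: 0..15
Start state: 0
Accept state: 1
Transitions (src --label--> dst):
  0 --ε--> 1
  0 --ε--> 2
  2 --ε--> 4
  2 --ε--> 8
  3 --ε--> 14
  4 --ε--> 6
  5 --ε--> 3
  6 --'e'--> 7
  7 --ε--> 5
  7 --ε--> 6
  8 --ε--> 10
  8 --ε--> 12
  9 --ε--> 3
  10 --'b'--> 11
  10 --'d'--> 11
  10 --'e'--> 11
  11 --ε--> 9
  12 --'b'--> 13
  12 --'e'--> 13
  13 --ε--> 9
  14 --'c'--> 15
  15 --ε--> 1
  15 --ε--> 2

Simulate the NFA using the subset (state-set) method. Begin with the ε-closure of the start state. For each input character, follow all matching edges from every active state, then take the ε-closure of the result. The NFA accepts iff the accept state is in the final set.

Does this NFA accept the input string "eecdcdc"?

S₀ = ε-closure({0}) = {0,1,2,4,6,8,10,12}
'e' @ 1: {3,5,6,7,9,11,13,14}
'e' @ 2: {3,5,6,7,14}
'c' @ 3: {1,2,4,6,8,10,12,15}  [accepting]
'd' @ 4: {3,9,11,14}
'c' @ 5: {1,2,4,6,8,10,12,15}  [accepting]
'd' @ 6: {3,9,11,14}
'c' @ 7: {1,2,4,6,8,10,12,15}  [accepting]
end set {1,2,4,6,8,10,12,15} — state 1 in

Answer: ACCEPT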